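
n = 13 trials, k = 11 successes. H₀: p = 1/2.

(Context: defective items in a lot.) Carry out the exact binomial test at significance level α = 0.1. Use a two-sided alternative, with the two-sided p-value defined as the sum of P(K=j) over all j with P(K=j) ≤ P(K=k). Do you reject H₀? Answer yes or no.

Exact binomial: n=13, k=11, p₀=1/2=0.5000
P(X=j) = C(n,j)·p₀^j·(1−p₀)^(n−j); p = Σ P(X=j) over j with P(X=j) ≤ P(X=11)
p-value (two-sided) = 0.02246
At α=0.1: p < α → reject H₀

reject H₀: yes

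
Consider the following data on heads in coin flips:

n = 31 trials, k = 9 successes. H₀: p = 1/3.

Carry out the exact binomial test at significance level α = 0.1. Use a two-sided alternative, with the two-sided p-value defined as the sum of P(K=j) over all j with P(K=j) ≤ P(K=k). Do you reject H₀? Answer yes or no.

reject H₀: no

Exact binomial: n=31, k=9, p₀=1/3=0.3333
P(X=j) = C(n,j)·p₀^j·(1−p₀)^(n−j); p = Σ P(X=j) over j with P(X=j) ≤ P(X=9)
p-value (two-sided) = 0.70567
At α=0.1: p ≥ α → fail to reject H₀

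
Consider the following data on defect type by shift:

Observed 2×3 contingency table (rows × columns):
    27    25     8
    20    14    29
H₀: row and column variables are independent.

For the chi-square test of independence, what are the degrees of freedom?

degrees of freedom = 2

df = (r−1)(c−1) = (2−1)·(3−1) = 2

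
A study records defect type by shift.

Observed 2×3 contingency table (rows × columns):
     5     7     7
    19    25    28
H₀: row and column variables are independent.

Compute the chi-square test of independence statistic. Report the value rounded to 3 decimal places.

test statistic = 0.036

Row totals [19, 72], col totals [24, 32, 35], n=91
χ² = (5−5.01)²/5.01 + (7−6.68)²/6.68 + (7−7.31)²/7.31 + (19−18.99)²/18.99 + (25−25.32)²/25.32 + (28−27.69)²/27.69 = 0.0356
df = 2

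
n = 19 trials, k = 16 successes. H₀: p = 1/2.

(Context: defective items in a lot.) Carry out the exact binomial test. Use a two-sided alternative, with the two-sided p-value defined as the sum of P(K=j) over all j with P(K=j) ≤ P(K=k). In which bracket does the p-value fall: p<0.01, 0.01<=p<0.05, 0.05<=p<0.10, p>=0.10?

p-value bracket: p<0.01

Exact binomial: n=19, k=16, p₀=1/2=0.5000
P(X=j) = C(n,j)·p₀^j·(1−p₀)^(n−j); p = Σ P(X=j) over j with P(X=j) ≤ P(X=16)
p-value (two-sided) = 0.00443
→ bracket: p<0.01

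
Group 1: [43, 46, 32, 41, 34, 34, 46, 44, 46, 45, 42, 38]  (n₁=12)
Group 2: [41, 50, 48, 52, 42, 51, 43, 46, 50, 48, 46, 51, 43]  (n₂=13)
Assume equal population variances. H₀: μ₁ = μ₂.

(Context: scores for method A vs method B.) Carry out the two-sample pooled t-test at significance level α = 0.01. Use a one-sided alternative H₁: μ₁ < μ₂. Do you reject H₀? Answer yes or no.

x̄₁=40.917, s₁=5.160, n₁=12
x̄₂=47.000, s₂=3.786, n₂=13
s_p² = [11·5.160² + 12·3.786²]/23 = 20.2138
SE = √(s_p²·(1/12+1/13)) = 1.7998
t = (40.917−47.000)/1.7998 = -3.3799
df = 23
p-value (one-sided, H₁ less) = 0.00129
At α=0.01: p < α → reject H₀

reject H₀: yes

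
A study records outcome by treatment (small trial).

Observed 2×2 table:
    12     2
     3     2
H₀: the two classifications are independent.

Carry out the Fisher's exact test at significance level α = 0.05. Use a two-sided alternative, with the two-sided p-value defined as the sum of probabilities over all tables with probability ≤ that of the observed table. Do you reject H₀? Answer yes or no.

Margins: r₁=14, r₂=5, c₁=15, c₂=4, n=19
p_obs = C(14,12)·C(5,3)/C(19,15); sum pmf over tables with pmf ≤ p_obs
p-value (two-sided) = 0.27219
At α=0.05: p ≥ α → fail to reject H₀

reject H₀: no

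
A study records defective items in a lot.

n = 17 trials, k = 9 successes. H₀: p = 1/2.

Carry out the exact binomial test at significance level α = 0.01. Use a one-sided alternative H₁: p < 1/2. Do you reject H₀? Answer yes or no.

reject H₀: no

Exact binomial: n=17, k=9, p₀=1/2=0.5000
P(X≤9) from Σ C(n,i)·p₀^i·(1−p₀)^(n−i)
p-value (one-sided, H₁ less) = 0.68547
At α=0.01: p ≥ α → fail to reject H₀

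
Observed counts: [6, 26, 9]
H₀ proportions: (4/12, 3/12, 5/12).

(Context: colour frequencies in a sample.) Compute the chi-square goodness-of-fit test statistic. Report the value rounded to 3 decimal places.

n = 41; E_i = n·p_i = [13.67, 10.25, 17.08]
χ² = (6−13.67)²/13.67 + (26−10.25)²/10.25 + (9−17.08)²/17.08 = 32.3268
df = 2

test statistic = 32.327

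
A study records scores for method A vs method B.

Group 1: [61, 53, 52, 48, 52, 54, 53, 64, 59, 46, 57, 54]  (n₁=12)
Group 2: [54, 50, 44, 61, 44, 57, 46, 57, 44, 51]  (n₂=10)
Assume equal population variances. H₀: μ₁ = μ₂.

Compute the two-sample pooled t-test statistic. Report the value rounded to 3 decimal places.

test statistic = 1.488

x̄₁=54.417, s₁=5.143, n₁=12
x̄₂=50.800, s₂=6.268, n₂=10
s_p² = [11·5.143² + 9·6.268²]/20 = 32.2258
SE = √(s_p²·(1/12+1/10)) = 2.4307
t = (54.417−50.800)/2.4307 = 1.4879
df = 20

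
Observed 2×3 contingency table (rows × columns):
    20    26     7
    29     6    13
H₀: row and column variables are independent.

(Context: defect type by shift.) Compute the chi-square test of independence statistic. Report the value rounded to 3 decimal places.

test statistic = 15.744

Row totals [53, 48], col totals [49, 32, 20], n=101
χ² = (20−25.71)²/25.71 + (26−16.79)²/16.79 + (7−10.50)²/10.50 + (29−23.29)²/23.29 + (6−15.21)²/15.21 + (13−9.50)²/9.50 = 15.7441
df = 2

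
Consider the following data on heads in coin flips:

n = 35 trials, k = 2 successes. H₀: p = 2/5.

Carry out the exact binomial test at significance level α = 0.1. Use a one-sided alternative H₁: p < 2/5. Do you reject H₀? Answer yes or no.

reject H₀: yes

Exact binomial: n=35, k=2, p₀=2/5=0.4000
P(X≤2) from Σ C(n,i)·p₀^i·(1−p₀)^(n−i)
p-value (one-sided, H₁ less) = 0.00000
At α=0.1: p < α → reject H₀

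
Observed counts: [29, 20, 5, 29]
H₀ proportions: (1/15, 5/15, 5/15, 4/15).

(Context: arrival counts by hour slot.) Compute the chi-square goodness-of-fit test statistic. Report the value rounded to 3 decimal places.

n = 83; E_i = n·p_i = [5.53, 27.67, 27.67, 22.13]
χ² = (29−5.53)²/5.53 + (20−27.67)²/27.67 + (5−27.67)²/27.67 + (29−22.13)²/22.13 = 122.3464
df = 3

test statistic = 122.346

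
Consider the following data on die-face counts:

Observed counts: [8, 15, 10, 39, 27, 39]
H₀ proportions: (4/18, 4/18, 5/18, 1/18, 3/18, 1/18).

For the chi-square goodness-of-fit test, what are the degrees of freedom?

degrees of freedom = 5

df = k − 1 = 6 − 1 = 5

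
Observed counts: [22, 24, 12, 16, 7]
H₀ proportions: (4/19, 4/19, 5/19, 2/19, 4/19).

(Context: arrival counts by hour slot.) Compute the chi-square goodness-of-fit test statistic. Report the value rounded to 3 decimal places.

test statistic = 20.814

n = 81; E_i = n·p_i = [17.05, 17.05, 21.32, 8.53, 17.05]
χ² = (22−17.05)²/17.05 + (24−17.05)²/17.05 + (12−21.32)²/21.32 + (16−8.53)²/8.53 + (7−17.05)²/17.05 = 20.8142
df = 4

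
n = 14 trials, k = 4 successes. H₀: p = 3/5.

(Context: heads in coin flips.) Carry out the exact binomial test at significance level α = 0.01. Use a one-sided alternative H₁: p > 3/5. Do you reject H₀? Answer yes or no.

Exact binomial: n=14, k=4, p₀=3/5=0.6000
P(X≥4) from Σ C(n,i)·p₀^i·(1−p₀)^(n−i)
p-value (one-sided, H₁ greater) = 0.99609
At α=0.01: p ≥ α → fail to reject H₀

reject H₀: no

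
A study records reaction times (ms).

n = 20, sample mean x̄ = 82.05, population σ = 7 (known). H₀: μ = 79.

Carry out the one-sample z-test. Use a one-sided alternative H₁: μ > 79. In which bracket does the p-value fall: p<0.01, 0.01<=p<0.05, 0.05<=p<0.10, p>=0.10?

p-value bracket: 0.01<=p<0.05

SE = σ/√n = 7/√20 = 1.5652
z = (x̄−μ₀)/SE = (82.05−79)/1.5652 = 1.9486
p-value (one-sided, H₁ greater) = 0.02567
→ bracket: 0.01<=p<0.05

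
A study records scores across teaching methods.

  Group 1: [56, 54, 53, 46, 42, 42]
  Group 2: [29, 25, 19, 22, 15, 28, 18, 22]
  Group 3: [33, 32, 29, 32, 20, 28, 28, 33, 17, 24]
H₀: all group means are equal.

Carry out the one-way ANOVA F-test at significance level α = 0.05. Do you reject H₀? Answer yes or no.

reject H₀: yes

Group means [48.83, 22.25, 27.60], grand mean 31.125
SSB = Σnᵢ(x̄ᵢ−x̄)² = 2635.892; SSW = ΣΣ(x−x̄ᵢ)² = 646.733
MSB = 2635.892/2 = 1317.9458; MSW = 646.733/21 = 30.7968
F = MSB/MSW = 42.7949
df = (2, 21)
p-value (upper-tail) = 0.00000
At α=0.05: p < α → reject H₀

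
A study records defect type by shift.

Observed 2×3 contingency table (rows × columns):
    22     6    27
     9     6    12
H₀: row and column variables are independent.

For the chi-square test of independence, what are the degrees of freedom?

degrees of freedom = 2

df = (r−1)(c−1) = (2−1)·(3−1) = 2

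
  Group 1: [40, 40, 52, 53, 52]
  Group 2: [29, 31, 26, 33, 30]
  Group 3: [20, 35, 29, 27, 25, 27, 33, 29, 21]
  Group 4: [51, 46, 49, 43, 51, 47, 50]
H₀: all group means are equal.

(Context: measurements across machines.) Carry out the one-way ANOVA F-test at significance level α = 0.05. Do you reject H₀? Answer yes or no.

reject H₀: yes

Group means [47.40, 29.80, 27.33, 48.14], grand mean 37.269
SSB = Σnᵢ(x̄ᵢ−x̄)² = 2508.258; SSW = ΣΣ(x−x̄ᵢ)² = 458.857
MSB = 2508.258/3 = 836.0861; MSW = 458.857/22 = 20.8571
F = MSB/MSW = 40.0863
df = (3, 22)
p-value (upper-tail) = 0.00000
At α=0.05: p < α → reject H₀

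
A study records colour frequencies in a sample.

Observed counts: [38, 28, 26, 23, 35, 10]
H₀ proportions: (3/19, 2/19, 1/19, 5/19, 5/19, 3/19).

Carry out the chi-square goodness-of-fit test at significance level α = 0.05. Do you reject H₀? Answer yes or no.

n = 160; E_i = n·p_i = [25.26, 16.84, 8.42, 42.11, 42.11, 25.26]
χ² = (38−25.26)²/25.26 + (28−16.84)²/16.84 + (26−8.42)²/8.42 + (23−42.11)²/42.11 + (35−42.11)²/42.11 + (10−25.26)²/25.26 = 69.5992
df = 5
p-value (upper-tail) = 0.00000
At α=0.05: p < α → reject H₀

reject H₀: yes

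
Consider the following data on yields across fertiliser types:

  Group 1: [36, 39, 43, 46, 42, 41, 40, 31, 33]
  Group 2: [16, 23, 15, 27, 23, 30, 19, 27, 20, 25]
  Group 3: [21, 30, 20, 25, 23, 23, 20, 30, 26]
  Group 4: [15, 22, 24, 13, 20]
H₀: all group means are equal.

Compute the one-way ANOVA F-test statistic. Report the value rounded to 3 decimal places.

test statistic = 29.932

Group means [39.00, 22.50, 24.22, 18.80], grand mean 26.909
SSB = Σnᵢ(x̄ᵢ−x̄)² = 1903.872; SSW = ΣΣ(x−x̄ᵢ)² = 614.856
MSB = 1903.872/3 = 634.6239; MSW = 614.856/29 = 21.2019
F = MSB/MSW = 29.9324
df = (3, 29)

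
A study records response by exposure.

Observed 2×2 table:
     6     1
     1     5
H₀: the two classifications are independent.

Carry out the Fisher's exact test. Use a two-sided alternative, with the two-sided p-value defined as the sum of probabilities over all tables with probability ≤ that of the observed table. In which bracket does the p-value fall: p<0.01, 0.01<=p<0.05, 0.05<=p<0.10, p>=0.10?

p-value bracket: 0.01<=p<0.05

Margins: r₁=7, r₂=6, c₁=7, c₂=6, n=13
p_obs = C(7,6)·C(6,1)/C(13,7); sum pmf over tables with pmf ≤ p_obs
p-value (two-sided) = 0.02914
→ bracket: 0.01<=p<0.05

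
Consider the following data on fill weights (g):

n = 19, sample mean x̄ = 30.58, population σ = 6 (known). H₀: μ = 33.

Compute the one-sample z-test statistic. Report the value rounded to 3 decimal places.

test statistic = -1.758

SE = σ/√n = 6/√19 = 1.3765
z = (x̄−μ₀)/SE = (30.58−33)/1.3765 = -1.7581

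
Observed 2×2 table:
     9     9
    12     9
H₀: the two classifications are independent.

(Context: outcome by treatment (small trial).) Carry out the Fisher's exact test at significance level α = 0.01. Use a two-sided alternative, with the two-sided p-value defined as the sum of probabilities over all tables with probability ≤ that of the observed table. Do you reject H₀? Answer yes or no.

Margins: r₁=18, r₂=21, c₁=21, c₂=18, n=39
p_obs = C(18,9)·C(21,12)/C(39,21); sum pmf over tables with pmf ≤ p_obs
p-value (two-sided) = 0.75250
At α=0.01: p ≥ α → fail to reject H₀

reject H₀: no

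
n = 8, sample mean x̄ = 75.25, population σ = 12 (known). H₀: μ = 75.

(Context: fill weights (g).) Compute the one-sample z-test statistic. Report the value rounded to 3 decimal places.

SE = σ/√n = 12/√8 = 4.2426
z = (x̄−μ₀)/SE = (75.25−75)/4.2426 = 0.0589

test statistic = 0.059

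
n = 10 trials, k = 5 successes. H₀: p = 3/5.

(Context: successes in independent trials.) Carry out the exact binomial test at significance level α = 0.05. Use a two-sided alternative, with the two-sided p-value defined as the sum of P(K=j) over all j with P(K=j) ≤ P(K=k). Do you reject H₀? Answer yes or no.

Exact binomial: n=10, k=5, p₀=3/5=0.6000
P(X=j) = C(n,j)·p₀^j·(1−p₀)^(n−j); p = Σ P(X=j) over j with P(X=j) ≤ P(X=5)
p-value (two-sided) = 0.53419
At α=0.05: p ≥ α → fail to reject H₀

reject H₀: no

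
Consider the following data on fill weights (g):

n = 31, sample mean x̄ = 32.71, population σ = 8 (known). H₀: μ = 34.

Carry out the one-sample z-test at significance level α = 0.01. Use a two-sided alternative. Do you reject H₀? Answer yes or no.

reject H₀: no

SE = σ/√n = 8/√31 = 1.4368
z = (x̄−μ₀)/SE = (32.71−34)/1.4368 = -0.8978
p-value (two-sided) = 0.36929
At α=0.01: p ≥ α → fail to reject H₀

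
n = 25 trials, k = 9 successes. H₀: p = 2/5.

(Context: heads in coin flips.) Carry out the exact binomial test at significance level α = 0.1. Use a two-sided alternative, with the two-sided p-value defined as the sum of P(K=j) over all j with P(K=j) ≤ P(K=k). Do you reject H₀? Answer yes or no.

reject H₀: no

Exact binomial: n=25, k=9, p₀=2/5=0.4000
P(X=j) = C(n,j)·p₀^j·(1−p₀)^(n−j); p = Σ P(X=j) over j with P(X=j) ≤ P(X=9)
p-value (two-sided) = 0.83884
At α=0.1: p ≥ α → fail to reject H₀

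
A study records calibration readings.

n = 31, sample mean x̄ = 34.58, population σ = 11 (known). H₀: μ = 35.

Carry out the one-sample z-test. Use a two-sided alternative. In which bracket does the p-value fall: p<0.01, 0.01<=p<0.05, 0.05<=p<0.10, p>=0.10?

p-value bracket: p>=0.10

SE = σ/√n = 11/√31 = 1.9757
z = (x̄−μ₀)/SE = (34.58−35)/1.9757 = -0.2126
p-value (two-sided) = 0.83165
→ bracket: p>=0.10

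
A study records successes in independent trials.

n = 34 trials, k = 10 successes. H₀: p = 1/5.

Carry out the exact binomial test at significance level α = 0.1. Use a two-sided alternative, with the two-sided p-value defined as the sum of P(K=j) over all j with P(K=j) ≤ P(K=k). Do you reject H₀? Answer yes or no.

Exact binomial: n=34, k=10, p₀=1/5=0.2000
P(X=j) = C(n,j)·p₀^j·(1−p₀)^(n−j); p = Σ P(X=j) over j with P(X=j) ≤ P(X=10)
p-value (two-sided) = 0.19544
At α=0.1: p ≥ α → fail to reject H₀

reject H₀: no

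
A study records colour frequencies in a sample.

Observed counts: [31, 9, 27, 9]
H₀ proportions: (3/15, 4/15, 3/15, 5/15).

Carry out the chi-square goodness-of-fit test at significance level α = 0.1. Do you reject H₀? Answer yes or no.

n = 76; E_i = n·p_i = [15.20, 20.27, 15.20, 25.33]
χ² = (31−15.20)²/15.20 + (9−20.27)²/20.27 + (27−15.20)²/15.20 + (9−25.33)²/25.33 = 42.3783
df = 3
p-value (upper-tail) = 0.00000
At α=0.1: p < α → reject H₀

reject H₀: yes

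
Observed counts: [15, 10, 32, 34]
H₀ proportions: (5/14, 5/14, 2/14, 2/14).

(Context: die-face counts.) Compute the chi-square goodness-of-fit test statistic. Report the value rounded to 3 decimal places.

n = 91; E_i = n·p_i = [32.50, 32.50, 13.00, 13.00]
χ² = (15−32.50)²/32.50 + (10−32.50)²/32.50 + (32−13.00)²/13.00 + (34−13.00)²/13.00 = 86.6923
df = 3

test statistic = 86.692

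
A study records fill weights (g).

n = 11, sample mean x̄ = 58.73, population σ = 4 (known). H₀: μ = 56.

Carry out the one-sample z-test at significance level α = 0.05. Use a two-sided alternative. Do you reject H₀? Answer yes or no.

SE = σ/√n = 4/√11 = 1.2060
z = (x̄−μ₀)/SE = (58.73−56)/1.2060 = 2.2636
p-value (two-sided) = 0.02360
At α=0.05: p < α → reject H₀

reject H₀: yes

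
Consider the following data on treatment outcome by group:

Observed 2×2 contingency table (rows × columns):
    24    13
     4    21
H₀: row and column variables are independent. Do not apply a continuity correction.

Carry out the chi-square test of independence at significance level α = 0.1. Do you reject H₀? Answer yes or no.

reject H₀: yes

Row totals [37, 25], col totals [28, 34], n=62
χ² = (24−16.71)²/16.71 + (13−20.29)²/20.29 + (4−11.29)²/11.29 + (21−13.71)²/13.71 = 14.3843
df = 1
p-value (upper-tail) = 0.00015
At α=0.1: p < α → reject H₀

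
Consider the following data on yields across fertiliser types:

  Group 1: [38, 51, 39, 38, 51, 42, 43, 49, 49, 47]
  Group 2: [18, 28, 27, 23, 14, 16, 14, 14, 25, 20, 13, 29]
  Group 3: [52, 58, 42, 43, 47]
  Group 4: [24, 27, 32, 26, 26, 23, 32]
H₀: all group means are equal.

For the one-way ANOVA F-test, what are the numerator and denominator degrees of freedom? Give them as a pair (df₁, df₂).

k = 4 groups, N = 34 total
df = (k−1, N−k) = (4−1, 34−4) = (3, 30)

degrees of freedom = [3, 30]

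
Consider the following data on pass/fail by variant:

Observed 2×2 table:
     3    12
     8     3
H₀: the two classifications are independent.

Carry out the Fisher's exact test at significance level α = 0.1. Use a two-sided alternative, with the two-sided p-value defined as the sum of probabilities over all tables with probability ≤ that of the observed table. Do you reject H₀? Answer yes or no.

reject H₀: yes

Margins: r₁=15, r₂=11, c₁=11, c₂=15, n=26
p_obs = C(15,3)·C(11,8)/C(26,11); sum pmf over tables with pmf ≤ p_obs
p-value (two-sided) = 0.01494
At α=0.1: p < α → reject H₀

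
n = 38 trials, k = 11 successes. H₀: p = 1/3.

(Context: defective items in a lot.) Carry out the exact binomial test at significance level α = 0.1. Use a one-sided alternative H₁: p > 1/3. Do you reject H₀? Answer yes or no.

Exact binomial: n=38, k=11, p₀=1/3=0.3333
P(X≥11) from Σ C(n,i)·p₀^i·(1−p₀)^(n−i)
p-value (one-sided, H₁ greater) = 0.76918
At α=0.1: p ≥ α → fail to reject H₀

reject H₀: no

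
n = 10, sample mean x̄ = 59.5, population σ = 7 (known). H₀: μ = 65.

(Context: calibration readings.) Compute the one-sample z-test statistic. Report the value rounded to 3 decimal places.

test statistic = -2.485

SE = σ/√n = 7/√10 = 2.2136
z = (x̄−μ₀)/SE = (59.5−65)/2.2136 = -2.4846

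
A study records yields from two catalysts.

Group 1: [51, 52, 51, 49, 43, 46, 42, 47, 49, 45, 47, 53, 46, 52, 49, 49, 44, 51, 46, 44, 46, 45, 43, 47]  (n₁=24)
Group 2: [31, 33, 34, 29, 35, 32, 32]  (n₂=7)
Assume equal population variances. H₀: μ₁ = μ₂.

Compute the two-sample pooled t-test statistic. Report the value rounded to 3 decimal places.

test statistic = 11.799

x̄₁=47.375, s₁=3.187, n₁=24
x̄₂=32.286, s₂=1.976, n₂=7
s_p² = [23·3.187² + 6·1.976²]/29 = 8.8639
SE = √(s_p²·(1/24+1/7)) = 1.2789
t = (47.375−32.286)/1.2789 = 11.7986
df = 29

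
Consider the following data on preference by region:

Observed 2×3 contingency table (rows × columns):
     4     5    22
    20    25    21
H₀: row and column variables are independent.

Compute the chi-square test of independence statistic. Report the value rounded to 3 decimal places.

test statistic = 13.100

Row totals [31, 66], col totals [24, 30, 43], n=97
χ² = (4−7.67)²/7.67 + (5−9.59)²/9.59 + (22−13.74)²/13.74 + (20−16.33)²/16.33 + (25−20.41)²/20.41 + (21−29.26)²/29.26 = 13.0999
df = 2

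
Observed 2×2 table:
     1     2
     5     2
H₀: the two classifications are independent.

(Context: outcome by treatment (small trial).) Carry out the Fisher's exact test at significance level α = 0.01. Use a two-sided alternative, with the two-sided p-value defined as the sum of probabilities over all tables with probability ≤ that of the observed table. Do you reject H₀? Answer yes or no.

Margins: r₁=3, r₂=7, c₁=6, c₂=4, n=10
p_obs = C(3,1)·C(7,5)/C(10,6); sum pmf over tables with pmf ≤ p_obs
p-value (two-sided) = 0.50000
At α=0.01: p ≥ α → fail to reject H₀

reject H₀: no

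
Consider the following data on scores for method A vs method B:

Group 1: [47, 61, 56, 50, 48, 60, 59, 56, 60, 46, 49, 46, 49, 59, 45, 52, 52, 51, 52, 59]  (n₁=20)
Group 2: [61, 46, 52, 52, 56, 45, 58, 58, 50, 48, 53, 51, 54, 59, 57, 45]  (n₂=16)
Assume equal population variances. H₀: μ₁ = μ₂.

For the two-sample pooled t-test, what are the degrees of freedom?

df = n₁ + n₂ − 2 = 20 + 16 − 2 = 34

degrees of freedom = 34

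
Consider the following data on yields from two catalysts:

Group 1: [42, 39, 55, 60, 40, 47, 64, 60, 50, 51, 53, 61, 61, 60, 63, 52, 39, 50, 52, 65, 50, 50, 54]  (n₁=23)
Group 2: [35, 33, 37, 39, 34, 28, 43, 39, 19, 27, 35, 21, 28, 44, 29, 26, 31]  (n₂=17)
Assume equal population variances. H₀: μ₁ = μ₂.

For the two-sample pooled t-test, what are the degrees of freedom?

df = n₁ + n₂ − 2 = 23 + 17 − 2 = 38

degrees of freedom = 38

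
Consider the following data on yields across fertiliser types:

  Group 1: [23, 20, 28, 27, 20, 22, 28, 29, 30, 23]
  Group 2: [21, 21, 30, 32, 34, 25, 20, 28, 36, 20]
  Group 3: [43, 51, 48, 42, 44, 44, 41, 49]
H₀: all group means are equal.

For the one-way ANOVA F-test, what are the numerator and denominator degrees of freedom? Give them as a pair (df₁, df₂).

k = 3 groups, N = 28 total
df = (k−1, N−k) = (3−1, 28−3) = (2, 25)

degrees of freedom = [2, 25]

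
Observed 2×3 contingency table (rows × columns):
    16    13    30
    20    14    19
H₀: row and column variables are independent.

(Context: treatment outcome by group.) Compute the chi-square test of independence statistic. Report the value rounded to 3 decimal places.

test statistic = 2.637

Row totals [59, 53], col totals [36, 27, 49], n=112
χ² = (16−18.96)²/18.96 + (13−14.22)²/14.22 + (30−25.81)²/25.81 + (20−17.04)²/17.04 + (14−12.78)²/12.78 + (19−23.19)²/23.19 = 2.6370
df = 2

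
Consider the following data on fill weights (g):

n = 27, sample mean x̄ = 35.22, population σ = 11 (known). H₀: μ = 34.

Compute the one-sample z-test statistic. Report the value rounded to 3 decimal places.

test statistic = 0.576

SE = σ/√n = 11/√27 = 2.1170
z = (x̄−μ₀)/SE = (35.22−34)/2.1170 = 0.5763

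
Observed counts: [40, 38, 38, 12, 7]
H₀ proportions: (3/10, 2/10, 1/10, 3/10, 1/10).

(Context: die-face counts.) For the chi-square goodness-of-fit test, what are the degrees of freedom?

df = k − 1 = 5 − 1 = 4

degrees of freedom = 4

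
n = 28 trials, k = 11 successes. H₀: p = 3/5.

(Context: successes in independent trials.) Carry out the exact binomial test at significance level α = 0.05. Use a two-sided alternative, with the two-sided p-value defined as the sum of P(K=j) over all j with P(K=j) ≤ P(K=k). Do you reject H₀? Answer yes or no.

reject H₀: yes

Exact binomial: n=28, k=11, p₀=3/5=0.6000
P(X=j) = C(n,j)·p₀^j·(1−p₀)^(n−j); p = Σ P(X=j) over j with P(X=j) ≤ P(X=11)
p-value (two-sided) = 0.03265
At α=0.05: p < α → reject H₀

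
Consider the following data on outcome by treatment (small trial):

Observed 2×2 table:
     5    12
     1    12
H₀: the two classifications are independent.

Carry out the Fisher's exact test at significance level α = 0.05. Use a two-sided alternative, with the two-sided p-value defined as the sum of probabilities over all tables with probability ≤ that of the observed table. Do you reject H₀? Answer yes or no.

Margins: r₁=17, r₂=13, c₁=6, c₂=24, n=30
p_obs = C(17,5)·C(13,1)/C(30,6); sum pmf over tables with pmf ≤ p_obs
p-value (two-sided) = 0.19606
At α=0.05: p ≥ α → fail to reject H₀

reject H₀: no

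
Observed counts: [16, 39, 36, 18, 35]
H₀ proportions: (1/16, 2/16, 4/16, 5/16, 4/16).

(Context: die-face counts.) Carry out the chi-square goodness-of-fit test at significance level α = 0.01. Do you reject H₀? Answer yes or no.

reject H₀: yes

n = 144; E_i = n·p_i = [9.00, 18.00, 36.00, 45.00, 36.00]
χ² = (16−9.00)²/9.00 + (39−18.00)²/18.00 + (36−36.00)²/36.00 + (18−45.00)²/45.00 + (35−36.00)²/36.00 = 46.1722
df = 4
p-value (upper-tail) = 0.00000
At α=0.01: p < α → reject H₀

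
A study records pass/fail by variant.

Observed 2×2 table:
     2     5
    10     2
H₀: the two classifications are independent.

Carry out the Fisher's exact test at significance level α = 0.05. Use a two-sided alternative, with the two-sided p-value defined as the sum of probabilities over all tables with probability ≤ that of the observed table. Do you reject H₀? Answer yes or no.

reject H₀: yes

Margins: r₁=7, r₂=12, c₁=12, c₂=7, n=19
p_obs = C(7,2)·C(12,10)/C(19,12); sum pmf over tables with pmf ≤ p_obs
p-value (two-sided) = 0.04491
At α=0.05: p < α → reject H₀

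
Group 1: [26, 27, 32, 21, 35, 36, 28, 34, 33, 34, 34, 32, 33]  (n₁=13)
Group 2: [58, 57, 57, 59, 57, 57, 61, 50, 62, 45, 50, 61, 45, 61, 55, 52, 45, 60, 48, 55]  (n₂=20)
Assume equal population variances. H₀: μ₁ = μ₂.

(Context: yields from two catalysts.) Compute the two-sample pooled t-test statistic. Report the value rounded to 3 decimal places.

x̄₁=31.154, s₁=4.356, n₁=13
x̄₂=54.750, s₂=5.757, n₂=20
s_p² = [12·4.356² + 19·5.757²]/31 = 27.6594
SE = √(s_p²·(1/13+1/20)) = 1.8737
t = (31.154−54.750)/1.8737 = -12.5936
df = 31

test statistic = -12.594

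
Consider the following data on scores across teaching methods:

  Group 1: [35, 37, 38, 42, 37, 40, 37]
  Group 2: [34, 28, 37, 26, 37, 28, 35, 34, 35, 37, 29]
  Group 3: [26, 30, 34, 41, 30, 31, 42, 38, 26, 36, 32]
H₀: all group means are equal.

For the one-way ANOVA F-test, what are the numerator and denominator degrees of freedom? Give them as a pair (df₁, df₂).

degrees of freedom = [2, 26]

k = 3 groups, N = 29 total
df = (k−1, N−k) = (3−1, 29−3) = (2, 26)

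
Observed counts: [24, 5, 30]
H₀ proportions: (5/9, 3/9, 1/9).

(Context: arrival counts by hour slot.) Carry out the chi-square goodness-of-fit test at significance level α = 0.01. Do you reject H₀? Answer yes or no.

n = 59; E_i = n·p_i = [32.78, 19.67, 6.56]
χ² = (24−32.78)²/32.78 + (5−19.67)²/19.67 + (30−6.56)²/6.56 = 97.1322
df = 2
p-value (upper-tail) = 0.00000
At α=0.01: p < α → reject H₀

reject H₀: yes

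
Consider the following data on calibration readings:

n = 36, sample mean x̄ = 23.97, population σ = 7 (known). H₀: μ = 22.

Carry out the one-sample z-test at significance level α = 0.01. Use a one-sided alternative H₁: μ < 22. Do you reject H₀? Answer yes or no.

SE = σ/√n = 7/√36 = 1.1667
z = (x̄−μ₀)/SE = (23.97−22)/1.1667 = 1.6886
p-value (one-sided, H₁ less) = 0.95435
At α=0.01: p ≥ α → fail to reject H₀

reject H₀: no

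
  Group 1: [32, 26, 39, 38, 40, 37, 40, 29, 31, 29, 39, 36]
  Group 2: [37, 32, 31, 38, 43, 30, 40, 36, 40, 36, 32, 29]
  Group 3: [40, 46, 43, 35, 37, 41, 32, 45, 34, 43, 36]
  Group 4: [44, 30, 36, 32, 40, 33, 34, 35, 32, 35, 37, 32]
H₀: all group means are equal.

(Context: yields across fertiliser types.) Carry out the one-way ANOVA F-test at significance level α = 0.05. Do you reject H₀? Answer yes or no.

Group means [34.67, 35.33, 39.27, 35.00], grand mean 36.000
SSB = Σnᵢ(x̄ᵢ−x̄)² = 156.485; SSW = ΣΣ(x−x̄ᵢ)² = 887.515
MSB = 156.485/3 = 52.1616; MSW = 887.515/43 = 20.6399
F = MSB/MSW = 2.5272
df = (3, 43)
p-value (upper-tail) = 0.06995
At α=0.05: p ≥ α → fail to reject H₀

reject H₀: no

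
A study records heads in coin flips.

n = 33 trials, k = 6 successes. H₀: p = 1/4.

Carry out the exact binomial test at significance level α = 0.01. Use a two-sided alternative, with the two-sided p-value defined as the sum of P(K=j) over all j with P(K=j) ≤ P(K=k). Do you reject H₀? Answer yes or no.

reject H₀: no

Exact binomial: n=33, k=6, p₀=1/4=0.2500
P(X=j) = C(n,j)·p₀^j·(1−p₀)^(n−j); p = Σ P(X=j) over j with P(X=j) ≤ P(X=6)
p-value (two-sided) = 0.42769
At α=0.01: p ≥ α → fail to reject H₀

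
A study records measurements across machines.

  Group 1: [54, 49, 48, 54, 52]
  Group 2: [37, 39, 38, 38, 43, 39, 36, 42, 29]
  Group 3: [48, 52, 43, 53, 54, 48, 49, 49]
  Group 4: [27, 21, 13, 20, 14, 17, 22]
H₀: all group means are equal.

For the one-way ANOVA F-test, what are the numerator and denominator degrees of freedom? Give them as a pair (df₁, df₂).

degrees of freedom = [3, 25]

k = 4 groups, N = 29 total
df = (k−1, N−k) = (4−1, 29−4) = (3, 25)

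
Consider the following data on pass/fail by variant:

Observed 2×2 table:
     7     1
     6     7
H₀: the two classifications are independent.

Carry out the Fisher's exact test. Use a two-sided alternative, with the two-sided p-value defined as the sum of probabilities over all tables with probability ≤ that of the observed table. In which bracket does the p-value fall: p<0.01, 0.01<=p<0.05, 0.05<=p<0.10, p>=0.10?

p-value bracket: 0.05<=p<0.10

Margins: r₁=8, r₂=13, c₁=13, c₂=8, n=21
p_obs = C(8,7)·C(13,6)/C(21,13); sum pmf over tables with pmf ≤ p_obs
p-value (two-sided) = 0.08504
→ bracket: 0.05<=p<0.10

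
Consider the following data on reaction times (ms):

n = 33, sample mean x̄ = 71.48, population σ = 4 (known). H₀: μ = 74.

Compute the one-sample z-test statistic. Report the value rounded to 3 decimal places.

SE = σ/√n = 4/√33 = 0.6963
z = (x̄−μ₀)/SE = (71.48−74)/0.6963 = -3.6191

test statistic = -3.619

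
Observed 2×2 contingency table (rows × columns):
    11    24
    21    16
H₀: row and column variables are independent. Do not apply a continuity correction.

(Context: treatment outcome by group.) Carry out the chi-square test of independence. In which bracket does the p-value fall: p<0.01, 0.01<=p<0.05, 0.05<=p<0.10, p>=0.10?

Row totals [35, 37], col totals [32, 40], n=72
χ² = (11−15.56)²/15.56 + (24−19.44)²/19.44 + (21−16.44)²/16.44 + (16−20.56)²/20.56 = 4.6731
df = 1
p-value (upper-tail) = 0.03064
→ bracket: 0.01<=p<0.05

p-value bracket: 0.01<=p<0.05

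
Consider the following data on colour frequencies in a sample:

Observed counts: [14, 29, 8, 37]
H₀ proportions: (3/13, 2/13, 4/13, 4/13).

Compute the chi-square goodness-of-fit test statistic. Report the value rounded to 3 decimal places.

test statistic = 36.694

n = 88; E_i = n·p_i = [20.31, 13.54, 27.08, 27.08]
χ² = (14−20.31)²/20.31 + (29−13.54)²/13.54 + (8−27.08)²/27.08 + (37−27.08)²/27.08 = 36.6941
df = 3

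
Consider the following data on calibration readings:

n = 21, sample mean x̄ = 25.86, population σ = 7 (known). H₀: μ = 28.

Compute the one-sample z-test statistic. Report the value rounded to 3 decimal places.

SE = σ/√n = 7/√21 = 1.5275
z = (x̄−μ₀)/SE = (25.86−28)/1.5275 = -1.4010

test statistic = -1.401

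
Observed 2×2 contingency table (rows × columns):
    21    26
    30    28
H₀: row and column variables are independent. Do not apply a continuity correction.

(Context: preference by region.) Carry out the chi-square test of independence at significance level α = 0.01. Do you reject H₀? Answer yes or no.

reject H₀: no

Row totals [47, 58], col totals [51, 54], n=105
χ² = (21−22.83)²/22.83 + (26−24.17)²/24.17 + (30−28.17)²/28.17 + (28−29.83)²/29.83 = 0.5156
df = 1
p-value (upper-tail) = 0.47273
At α=0.01: p ≥ α → fail to reject H₀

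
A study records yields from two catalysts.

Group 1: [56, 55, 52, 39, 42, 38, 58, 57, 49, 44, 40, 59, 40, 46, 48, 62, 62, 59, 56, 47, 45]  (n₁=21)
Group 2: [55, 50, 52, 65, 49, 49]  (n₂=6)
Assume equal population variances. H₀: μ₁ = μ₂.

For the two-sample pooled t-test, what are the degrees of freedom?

degrees of freedom = 25

df = n₁ + n₂ − 2 = 21 + 6 − 2 = 25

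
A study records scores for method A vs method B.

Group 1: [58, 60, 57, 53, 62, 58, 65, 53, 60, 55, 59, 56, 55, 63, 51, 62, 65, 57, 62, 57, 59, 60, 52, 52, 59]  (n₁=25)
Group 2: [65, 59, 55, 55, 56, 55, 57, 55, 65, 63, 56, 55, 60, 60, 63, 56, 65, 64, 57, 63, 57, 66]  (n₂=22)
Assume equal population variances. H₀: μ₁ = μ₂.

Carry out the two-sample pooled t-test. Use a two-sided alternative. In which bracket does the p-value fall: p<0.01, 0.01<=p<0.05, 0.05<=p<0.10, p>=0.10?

x̄₁=58.000, s₁=3.990, n₁=25
x̄₂=59.409, s₂=4.067, n₂=22
s_p² = [24·3.990² + 21·4.067²]/45 = 16.2071
SE = √(s_p²·(1/25+1/22)) = 1.1768
t = (58.000−59.409)/1.1768 = -1.1973
df = 45
p-value (two-sided) = 0.23744
→ bracket: p>=0.10

p-value bracket: p>=0.10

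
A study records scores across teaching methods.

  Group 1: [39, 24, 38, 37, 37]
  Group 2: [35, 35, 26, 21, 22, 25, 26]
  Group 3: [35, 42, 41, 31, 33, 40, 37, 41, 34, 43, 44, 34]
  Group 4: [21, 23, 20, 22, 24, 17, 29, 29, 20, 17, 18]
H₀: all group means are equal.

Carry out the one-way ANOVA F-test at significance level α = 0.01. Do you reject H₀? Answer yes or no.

reject H₀: yes

Group means [35.00, 27.14, 37.92, 21.82], grand mean 30.286
SSB = Σnᵢ(x̄ᵢ−x̄)² = 1667.733; SSW = ΣΣ(x−x̄ᵢ)² = 741.410
MSB = 1667.733/3 = 555.9109; MSW = 741.410/31 = 23.9165
F = MSB/MSW = 23.2439
df = (3, 31)
p-value (upper-tail) = 0.00000
At α=0.01: p < α → reject H₀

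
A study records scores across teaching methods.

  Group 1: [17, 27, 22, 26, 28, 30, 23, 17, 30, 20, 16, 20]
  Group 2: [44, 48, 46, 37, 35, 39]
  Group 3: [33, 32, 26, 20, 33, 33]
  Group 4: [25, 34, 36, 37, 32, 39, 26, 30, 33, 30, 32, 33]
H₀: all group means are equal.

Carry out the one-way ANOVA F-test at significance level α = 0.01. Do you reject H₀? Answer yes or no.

reject H₀: yes

Group means [23.00, 41.50, 29.50, 32.25], grand mean 30.250
SSB = Σnᵢ(x̄ᵢ−x̄)² = 1441.500; SSW = ΣΣ(x−x̄ᵢ)² = 759.250
MSB = 1441.500/3 = 480.5000; MSW = 759.250/32 = 23.7266
F = MSB/MSW = 20.2516
df = (3, 32)
p-value (upper-tail) = 0.00000
At α=0.01: p < α → reject H₀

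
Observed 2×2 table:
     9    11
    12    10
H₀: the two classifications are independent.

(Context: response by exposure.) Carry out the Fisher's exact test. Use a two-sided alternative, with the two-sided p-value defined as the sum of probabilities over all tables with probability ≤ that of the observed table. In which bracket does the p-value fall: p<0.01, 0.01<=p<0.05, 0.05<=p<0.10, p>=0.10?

p-value bracket: p>=0.10

Margins: r₁=20, r₂=22, c₁=21, c₂=21, n=42
p_obs = C(20,9)·C(22,12)/C(42,21); sum pmf over tables with pmf ≤ p_obs
p-value (two-sided) = 0.75786
→ bracket: p>=0.10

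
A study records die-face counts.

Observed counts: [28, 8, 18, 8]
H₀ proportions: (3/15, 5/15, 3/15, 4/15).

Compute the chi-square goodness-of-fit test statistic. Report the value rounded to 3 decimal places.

test statistic = 34.323

n = 62; E_i = n·p_i = [12.40, 20.67, 12.40, 16.53]
χ² = (28−12.40)²/12.40 + (8−20.67)²/20.67 + (18−12.40)²/12.40 + (8−16.53)²/16.53 = 34.3226
df = 3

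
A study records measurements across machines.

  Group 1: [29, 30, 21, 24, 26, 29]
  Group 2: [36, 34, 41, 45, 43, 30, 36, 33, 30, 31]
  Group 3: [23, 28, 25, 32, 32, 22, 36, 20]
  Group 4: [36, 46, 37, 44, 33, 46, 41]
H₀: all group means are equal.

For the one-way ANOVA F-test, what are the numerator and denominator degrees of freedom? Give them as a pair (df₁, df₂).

degrees of freedom = [3, 27]

k = 4 groups, N = 31 total
df = (k−1, N−k) = (4−1, 31−4) = (3, 27)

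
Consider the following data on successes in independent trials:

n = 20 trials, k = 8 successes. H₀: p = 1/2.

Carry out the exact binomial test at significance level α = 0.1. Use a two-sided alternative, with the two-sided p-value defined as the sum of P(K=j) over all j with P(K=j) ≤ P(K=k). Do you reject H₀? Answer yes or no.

reject H₀: no

Exact binomial: n=20, k=8, p₀=1/2=0.5000
P(X=j) = C(n,j)·p₀^j·(1−p₀)^(n−j); p = Σ P(X=j) over j with P(X=j) ≤ P(X=8)
p-value (two-sided) = 0.50344
At α=0.1: p ≥ α → fail to reject H₀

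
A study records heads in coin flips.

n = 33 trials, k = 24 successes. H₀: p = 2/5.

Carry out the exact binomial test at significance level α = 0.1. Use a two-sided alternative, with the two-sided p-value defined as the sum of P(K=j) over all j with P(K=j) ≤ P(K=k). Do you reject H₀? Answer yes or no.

Exact binomial: n=33, k=24, p₀=2/5=0.4000
P(X=j) = C(n,j)·p₀^j·(1−p₀)^(n−j); p = Σ P(X=j) over j with P(X=j) ≤ P(X=24)
p-value (two-sided) = 0.00023
At α=0.1: p < α → reject H₀

reject H₀: yes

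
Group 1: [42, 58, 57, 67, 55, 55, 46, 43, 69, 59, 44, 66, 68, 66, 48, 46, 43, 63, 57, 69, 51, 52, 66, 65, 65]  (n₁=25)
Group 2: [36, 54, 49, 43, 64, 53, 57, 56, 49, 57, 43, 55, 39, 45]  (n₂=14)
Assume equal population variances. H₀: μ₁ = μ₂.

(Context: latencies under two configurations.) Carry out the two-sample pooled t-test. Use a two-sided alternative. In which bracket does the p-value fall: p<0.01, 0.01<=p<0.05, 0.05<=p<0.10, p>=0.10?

x̄₁=56.800, s₁=9.350, n₁=25
x̄₂=50.000, s₂=7.952, n₂=14
s_p² = [24·9.350² + 13·7.952²]/37 = 78.9189
SE = √(s_p²·(1/25+1/14)) = 2.9654
t = (56.800−50.000)/2.9654 = 2.2931
df = 37
p-value (two-sided) = 0.02762
→ bracket: 0.01<=p<0.05

p-value bracket: 0.01<=p<0.05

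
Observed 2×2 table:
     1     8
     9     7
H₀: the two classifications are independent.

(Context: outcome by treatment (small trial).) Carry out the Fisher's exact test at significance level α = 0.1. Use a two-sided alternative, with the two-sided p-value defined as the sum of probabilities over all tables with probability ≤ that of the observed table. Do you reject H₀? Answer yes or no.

Margins: r₁=9, r₂=16, c₁=10, c₂=15, n=25
p_obs = C(9,1)·C(16,9)/C(25,10); sum pmf over tables with pmf ≤ p_obs
p-value (two-sided) = 0.04045
At α=0.1: p < α → reject H₀

reject H₀: yes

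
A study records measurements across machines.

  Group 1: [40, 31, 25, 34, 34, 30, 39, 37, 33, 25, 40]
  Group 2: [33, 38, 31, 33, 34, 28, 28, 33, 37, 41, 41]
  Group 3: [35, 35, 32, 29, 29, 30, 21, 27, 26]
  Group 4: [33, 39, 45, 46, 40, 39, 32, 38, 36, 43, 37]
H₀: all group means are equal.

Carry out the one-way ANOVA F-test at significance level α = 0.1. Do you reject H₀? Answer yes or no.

Group means [33.45, 34.27, 29.33, 38.91], grand mean 34.214
SSB = Σnᵢ(x̄ᵢ−x̄)² = 463.253; SSW = ΣΣ(x−x̄ᵢ)² = 855.818
MSB = 463.253/3 = 154.4177; MSW = 855.818/38 = 22.5215
F = MSB/MSW = 6.8564
df = (3, 38)
p-value (upper-tail) = 0.00084
At α=0.1: p < α → reject H₀

reject H₀: yes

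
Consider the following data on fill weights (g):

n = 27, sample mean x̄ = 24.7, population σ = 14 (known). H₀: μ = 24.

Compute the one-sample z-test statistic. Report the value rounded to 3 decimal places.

test statistic = 0.260

SE = σ/√n = 14/√27 = 2.6943
z = (x̄−μ₀)/SE = (24.7−24)/2.6943 = 0.2598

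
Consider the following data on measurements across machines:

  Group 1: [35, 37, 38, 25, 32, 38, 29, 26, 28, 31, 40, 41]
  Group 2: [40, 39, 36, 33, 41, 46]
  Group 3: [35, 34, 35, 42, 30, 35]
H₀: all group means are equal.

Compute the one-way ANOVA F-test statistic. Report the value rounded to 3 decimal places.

test statistic = 2.780

Group means [33.33, 39.17, 35.17], grand mean 35.250
SSB = Σnᵢ(x̄ᵢ−x̄)² = 136.167; SSW = ΣΣ(x−x̄ᵢ)² = 514.333
MSB = 136.167/2 = 68.0833; MSW = 514.333/21 = 24.4921
F = MSB/MSW = 2.7798
df = (2, 21)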